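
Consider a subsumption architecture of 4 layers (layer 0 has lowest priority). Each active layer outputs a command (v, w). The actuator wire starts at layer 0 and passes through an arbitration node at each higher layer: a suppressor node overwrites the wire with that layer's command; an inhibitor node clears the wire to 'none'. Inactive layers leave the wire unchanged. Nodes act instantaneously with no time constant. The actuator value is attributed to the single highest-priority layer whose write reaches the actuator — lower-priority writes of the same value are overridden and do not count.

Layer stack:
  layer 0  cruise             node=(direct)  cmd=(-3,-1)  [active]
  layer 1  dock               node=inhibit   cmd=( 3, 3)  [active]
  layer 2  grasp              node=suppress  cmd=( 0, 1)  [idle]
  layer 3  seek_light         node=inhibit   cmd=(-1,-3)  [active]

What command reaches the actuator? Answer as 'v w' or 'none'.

none

layer 0 (cruise) active — direct: (-3, -1)
layer 1 (dock) active — inhibits: none
layer 2 (grasp) idle — unchanged: none
layer 3 (seek_light) active — inhibits: none
→ actuator none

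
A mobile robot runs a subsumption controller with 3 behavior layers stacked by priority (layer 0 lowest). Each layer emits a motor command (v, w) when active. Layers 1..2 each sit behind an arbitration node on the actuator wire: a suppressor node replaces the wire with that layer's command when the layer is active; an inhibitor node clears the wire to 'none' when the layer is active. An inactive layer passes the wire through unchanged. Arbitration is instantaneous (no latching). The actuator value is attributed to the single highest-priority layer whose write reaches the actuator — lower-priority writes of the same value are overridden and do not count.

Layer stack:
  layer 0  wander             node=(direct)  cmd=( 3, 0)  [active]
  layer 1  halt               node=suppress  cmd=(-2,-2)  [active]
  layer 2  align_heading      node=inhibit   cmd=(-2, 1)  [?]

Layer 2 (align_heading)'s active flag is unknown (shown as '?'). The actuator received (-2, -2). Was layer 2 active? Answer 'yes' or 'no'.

no

If layer 2 is active=yes:
  actuator would be none
If layer 2 is active=no:
  actuator would be (-2, -2)
Observed (-2, -2), so layer 2 was idle.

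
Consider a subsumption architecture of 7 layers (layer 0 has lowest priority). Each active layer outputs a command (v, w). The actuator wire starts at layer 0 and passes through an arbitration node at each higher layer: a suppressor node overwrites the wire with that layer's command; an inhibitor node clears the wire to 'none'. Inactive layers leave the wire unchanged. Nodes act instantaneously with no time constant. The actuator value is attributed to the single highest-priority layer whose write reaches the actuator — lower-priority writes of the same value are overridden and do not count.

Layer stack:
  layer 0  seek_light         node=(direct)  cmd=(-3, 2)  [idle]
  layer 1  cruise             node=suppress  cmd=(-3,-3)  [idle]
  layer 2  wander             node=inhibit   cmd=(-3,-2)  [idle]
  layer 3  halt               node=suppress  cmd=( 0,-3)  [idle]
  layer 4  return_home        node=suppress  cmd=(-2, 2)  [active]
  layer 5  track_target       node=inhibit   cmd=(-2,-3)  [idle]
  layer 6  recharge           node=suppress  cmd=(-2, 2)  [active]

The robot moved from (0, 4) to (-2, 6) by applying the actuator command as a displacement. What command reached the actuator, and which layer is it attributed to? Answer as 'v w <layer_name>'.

-2 2 recharge

displacement = (-2, 6) − (0, 4) = (-2, 2)
[0] seek_light off; wire := none
[1] cruise off; pass none
[2] wander off; pass none
[3] halt off; pass none
[4] return_home on (suppress); wire := (-2, 2)
[5] track_target off; pass (-2, 2)
[6] recharge on (suppress); wire := (-2, 2)
output (-2, 2) — from layer 6 (recharge)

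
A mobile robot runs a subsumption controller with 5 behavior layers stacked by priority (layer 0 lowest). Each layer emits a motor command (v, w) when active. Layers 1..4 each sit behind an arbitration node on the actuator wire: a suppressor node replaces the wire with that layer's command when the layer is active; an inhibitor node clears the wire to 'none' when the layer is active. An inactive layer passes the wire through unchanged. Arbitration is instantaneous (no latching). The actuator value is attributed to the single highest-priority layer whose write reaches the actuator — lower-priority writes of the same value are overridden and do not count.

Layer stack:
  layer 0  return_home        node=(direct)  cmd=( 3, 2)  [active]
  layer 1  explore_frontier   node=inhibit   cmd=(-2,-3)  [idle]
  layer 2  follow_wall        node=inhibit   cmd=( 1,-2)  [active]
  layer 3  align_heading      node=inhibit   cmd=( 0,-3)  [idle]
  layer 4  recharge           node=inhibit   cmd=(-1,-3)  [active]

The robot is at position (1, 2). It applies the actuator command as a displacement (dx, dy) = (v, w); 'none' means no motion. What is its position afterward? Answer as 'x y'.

L0 return_home: active, feeds wire = (3, 2)
L1 explore_frontier: idle → wire stays (3, 2)
L2 follow_wall: active, inhibitor → wire = none
L3 align_heading: idle → wire stays none
L4 recharge: active, inhibitor → wire = none
actuator = none
position: (1, 2) + none = (1, 2)

1 2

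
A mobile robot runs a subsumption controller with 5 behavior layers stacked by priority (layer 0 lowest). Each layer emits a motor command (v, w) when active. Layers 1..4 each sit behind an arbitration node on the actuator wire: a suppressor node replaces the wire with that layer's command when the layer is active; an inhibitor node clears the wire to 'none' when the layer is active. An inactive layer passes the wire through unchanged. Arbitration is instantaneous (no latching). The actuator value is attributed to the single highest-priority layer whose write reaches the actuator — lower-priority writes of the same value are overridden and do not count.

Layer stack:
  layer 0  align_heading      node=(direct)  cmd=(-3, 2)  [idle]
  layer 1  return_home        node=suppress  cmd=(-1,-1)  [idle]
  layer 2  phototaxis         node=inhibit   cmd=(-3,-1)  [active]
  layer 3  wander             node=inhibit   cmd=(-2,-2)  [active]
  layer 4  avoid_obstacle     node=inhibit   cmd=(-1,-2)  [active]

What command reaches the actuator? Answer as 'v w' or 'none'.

none

[0] align_heading off; wire := none
[1] return_home off; pass none
[2] phototaxis on (inhibit); wire := none
[3] wander on (inhibit); wire := none
[4] avoid_obstacle on (inhibit); wire := none
output none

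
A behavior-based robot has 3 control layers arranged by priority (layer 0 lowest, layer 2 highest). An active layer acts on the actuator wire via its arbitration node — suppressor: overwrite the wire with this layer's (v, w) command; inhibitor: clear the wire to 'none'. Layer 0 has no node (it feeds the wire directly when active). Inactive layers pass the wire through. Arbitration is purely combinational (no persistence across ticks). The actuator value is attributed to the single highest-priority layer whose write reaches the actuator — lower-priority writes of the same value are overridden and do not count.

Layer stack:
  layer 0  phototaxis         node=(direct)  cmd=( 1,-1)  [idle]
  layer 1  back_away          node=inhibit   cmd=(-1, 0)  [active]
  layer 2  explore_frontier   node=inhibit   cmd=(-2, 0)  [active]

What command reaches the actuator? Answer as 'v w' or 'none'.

L0 phototaxis: idle → wire = none
L1 back_away: active, inhibitor → wire = none
L2 explore_frontier: active, inhibitor → wire = none
actuator = none

none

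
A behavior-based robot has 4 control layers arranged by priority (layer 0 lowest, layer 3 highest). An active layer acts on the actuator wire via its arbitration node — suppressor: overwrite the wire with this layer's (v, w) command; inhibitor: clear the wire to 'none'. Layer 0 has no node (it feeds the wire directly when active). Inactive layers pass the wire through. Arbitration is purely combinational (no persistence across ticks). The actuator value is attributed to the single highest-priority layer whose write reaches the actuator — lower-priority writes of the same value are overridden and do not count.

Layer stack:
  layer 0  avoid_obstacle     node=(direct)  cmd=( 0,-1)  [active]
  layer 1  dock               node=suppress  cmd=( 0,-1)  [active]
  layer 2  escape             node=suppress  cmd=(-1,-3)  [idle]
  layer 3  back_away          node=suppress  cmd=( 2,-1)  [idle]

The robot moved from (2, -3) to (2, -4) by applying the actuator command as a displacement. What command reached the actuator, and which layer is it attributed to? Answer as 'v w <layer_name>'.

0 -1 dock

displacement = (2, -4) − (2, -3) = (0, -1)
[0] avoid_obstacle on; wire := (0, -1)
[1] dock on (suppress); wire := (0, -1)
[2] escape off; pass (0, -1)
[3] back_away off; pass (0, -1)
output (0, -1) — from layer 1 (dock)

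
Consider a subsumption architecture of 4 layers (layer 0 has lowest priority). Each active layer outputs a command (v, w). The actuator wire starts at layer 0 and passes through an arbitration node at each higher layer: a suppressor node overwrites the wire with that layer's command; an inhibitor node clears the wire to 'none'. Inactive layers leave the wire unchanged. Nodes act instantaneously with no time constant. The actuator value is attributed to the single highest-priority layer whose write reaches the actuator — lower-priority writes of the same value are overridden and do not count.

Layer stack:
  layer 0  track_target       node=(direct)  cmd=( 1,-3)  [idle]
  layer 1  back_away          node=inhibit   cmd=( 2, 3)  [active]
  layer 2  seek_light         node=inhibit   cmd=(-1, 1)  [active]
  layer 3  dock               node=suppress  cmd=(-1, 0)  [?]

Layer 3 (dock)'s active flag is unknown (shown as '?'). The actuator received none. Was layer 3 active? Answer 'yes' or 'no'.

If layer 3 is active=yes:
  actuator would be (-1, 0)
If layer 3 is active=no:
  actuator would be none
Observed none, so layer 3 was idle.

no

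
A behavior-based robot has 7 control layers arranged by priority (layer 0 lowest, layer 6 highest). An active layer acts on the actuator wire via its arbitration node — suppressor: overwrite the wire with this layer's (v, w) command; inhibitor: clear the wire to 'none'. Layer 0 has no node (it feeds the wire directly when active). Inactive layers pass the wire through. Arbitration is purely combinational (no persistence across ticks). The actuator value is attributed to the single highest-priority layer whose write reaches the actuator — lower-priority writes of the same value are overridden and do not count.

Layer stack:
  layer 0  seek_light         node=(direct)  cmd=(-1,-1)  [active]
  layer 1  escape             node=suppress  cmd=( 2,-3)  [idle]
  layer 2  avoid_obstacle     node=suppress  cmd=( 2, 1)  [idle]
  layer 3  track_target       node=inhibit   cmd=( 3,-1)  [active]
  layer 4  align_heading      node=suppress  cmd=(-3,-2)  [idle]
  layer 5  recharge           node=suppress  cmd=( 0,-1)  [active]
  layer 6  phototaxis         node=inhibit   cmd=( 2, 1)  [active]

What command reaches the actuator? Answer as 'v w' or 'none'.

layer 0 (seek_light) active — direct: (-1, -1)
layer 1 (escape) idle — unchanged: (-1, -1)
layer 2 (avoid_obstacle) idle — unchanged: (-1, -1)
layer 3 (track_target) active — inhibits: none
layer 4 (align_heading) idle — unchanged: none
layer 5 (recharge) active — suppresses: (0, -1)
layer 6 (phototaxis) active — inhibits: none
→ actuator none

none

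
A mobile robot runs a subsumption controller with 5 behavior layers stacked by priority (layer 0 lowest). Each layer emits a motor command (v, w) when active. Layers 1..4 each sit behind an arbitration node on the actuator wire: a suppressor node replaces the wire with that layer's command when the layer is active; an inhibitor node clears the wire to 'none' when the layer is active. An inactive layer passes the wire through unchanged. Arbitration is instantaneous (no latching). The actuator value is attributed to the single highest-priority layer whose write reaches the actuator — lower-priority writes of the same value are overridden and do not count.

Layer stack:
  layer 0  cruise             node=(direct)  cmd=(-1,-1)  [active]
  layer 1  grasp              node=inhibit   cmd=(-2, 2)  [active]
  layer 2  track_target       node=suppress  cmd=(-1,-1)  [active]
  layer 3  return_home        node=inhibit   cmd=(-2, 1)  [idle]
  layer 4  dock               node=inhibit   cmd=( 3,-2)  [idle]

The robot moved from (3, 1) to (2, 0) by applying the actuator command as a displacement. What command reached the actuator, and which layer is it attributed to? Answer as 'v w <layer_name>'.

displacement = (2, 0) − (3, 1) = (-1, -1)
layer 0 (cruise) active — direct: (-1, -1)
layer 1 (grasp) active — inhibits: none
layer 2 (track_target) active — suppresses: (-1, -1)
layer 3 (return_home) idle — unchanged: (-1, -1)
layer 4 (dock) idle — unchanged: (-1, -1)
→ actuator (-1, -1) — from layer 2 (track_target)

-1 -1 track_target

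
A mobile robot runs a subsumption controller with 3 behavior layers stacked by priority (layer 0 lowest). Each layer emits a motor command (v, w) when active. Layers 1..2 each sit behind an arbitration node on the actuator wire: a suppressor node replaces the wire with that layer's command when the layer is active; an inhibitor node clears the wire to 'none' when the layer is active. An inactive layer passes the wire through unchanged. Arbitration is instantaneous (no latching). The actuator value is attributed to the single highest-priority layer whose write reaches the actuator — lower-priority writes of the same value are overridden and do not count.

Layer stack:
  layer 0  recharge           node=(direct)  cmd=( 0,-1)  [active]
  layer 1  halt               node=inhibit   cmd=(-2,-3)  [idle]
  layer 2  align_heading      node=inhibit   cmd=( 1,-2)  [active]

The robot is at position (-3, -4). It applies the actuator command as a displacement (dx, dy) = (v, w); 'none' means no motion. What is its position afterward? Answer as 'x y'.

[0] recharge on; wire := (0, -1)
[1] halt off; pass (0, -1)
[2] align_heading on (inhibit); wire := none
output none
position: (-3, -4) + none = (-3, -4)

-3 -4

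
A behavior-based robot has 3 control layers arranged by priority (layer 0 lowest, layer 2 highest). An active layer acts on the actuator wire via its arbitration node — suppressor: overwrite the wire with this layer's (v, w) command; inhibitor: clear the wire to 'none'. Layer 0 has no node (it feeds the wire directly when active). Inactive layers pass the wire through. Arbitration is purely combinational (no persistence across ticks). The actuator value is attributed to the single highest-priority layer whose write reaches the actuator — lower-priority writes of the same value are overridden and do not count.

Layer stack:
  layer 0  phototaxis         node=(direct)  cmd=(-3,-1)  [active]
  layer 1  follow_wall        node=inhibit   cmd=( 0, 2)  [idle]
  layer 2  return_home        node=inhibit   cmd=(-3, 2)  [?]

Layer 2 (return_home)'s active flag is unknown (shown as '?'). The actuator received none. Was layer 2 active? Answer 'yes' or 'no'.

yes

If layer 2 is active=yes:
  actuator would be none
If layer 2 is active=no:
  actuator would be (-3, -1)
Observed none, so layer 2 was active.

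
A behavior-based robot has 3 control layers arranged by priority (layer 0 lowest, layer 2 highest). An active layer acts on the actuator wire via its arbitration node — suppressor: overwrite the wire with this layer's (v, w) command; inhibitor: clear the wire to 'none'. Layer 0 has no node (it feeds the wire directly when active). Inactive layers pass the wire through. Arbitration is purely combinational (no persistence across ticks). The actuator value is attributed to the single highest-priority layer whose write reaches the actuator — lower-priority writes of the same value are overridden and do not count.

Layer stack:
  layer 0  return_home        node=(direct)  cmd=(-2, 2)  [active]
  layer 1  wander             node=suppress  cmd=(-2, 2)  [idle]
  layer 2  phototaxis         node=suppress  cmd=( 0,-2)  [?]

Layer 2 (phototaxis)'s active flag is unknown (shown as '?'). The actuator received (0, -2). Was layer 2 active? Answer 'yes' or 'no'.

If layer 2 is active=yes:
  actuator would be (0, -2)
If layer 2 is active=no:
  actuator would be (-2, 2)
Observed (0, -2), so layer 2 was active.

yes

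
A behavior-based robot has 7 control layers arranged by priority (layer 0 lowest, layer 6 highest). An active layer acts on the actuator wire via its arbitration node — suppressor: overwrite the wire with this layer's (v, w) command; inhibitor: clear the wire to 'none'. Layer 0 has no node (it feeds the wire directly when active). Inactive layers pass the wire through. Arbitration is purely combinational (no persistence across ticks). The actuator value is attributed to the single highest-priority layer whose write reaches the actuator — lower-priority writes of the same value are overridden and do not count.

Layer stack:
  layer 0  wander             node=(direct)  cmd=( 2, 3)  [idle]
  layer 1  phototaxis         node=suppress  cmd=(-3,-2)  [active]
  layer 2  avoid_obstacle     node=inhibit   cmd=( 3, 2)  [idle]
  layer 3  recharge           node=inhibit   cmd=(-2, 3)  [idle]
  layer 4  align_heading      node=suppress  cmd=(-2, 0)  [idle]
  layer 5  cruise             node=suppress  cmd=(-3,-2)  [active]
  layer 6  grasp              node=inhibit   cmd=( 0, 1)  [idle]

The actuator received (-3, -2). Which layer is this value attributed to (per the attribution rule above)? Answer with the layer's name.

L0 wander: idle → wire = none
L1 phototaxis: active, suppressor → wire = (-3, -2)
L2 avoid_obstacle: idle → wire stays (-3, -2)
L3 recharge: idle → wire stays (-3, -2)
L4 align_heading: idle → wire stays (-3, -2)
L5 cruise: active, suppressor → wire = (-3, -2)
L6 grasp: idle → wire stays (-3, -2)
actuator = (-3, -2)
last writer: layer 5 = cruise

cruise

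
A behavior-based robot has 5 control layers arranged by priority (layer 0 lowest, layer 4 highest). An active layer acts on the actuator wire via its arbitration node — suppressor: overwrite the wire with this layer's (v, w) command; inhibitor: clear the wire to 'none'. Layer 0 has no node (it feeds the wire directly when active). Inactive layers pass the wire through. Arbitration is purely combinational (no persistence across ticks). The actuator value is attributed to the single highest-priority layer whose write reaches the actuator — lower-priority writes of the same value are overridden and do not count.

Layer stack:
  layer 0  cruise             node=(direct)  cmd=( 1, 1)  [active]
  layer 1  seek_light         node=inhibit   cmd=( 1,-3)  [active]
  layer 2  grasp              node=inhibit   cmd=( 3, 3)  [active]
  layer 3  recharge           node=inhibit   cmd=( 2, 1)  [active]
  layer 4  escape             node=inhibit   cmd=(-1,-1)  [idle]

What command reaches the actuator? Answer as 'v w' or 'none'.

[0] cruise on; wire := (1, 1)
[1] seek_light on (inhibit); wire := none
[2] grasp on (inhibit); wire := none
[3] recharge on (inhibit); wire := none
[4] escape off; pass none
output none

none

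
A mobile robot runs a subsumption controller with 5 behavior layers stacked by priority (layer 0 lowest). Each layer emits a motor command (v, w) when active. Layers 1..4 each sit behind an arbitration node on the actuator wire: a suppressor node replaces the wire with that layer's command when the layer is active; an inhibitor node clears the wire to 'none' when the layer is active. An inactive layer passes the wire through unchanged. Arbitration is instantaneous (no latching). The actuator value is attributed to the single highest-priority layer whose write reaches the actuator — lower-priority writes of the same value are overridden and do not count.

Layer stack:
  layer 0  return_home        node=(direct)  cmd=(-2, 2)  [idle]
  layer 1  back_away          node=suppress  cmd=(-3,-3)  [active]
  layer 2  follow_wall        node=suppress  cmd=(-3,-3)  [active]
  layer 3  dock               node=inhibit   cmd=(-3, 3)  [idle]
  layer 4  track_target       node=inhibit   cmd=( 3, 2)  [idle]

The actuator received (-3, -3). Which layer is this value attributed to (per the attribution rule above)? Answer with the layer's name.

L0 return_home: idle → wire = none
L1 back_away: active, suppressor → wire = (-3, -3)
L2 follow_wall: active, suppressor → wire = (-3, -3)
L3 dock: idle → wire stays (-3, -3)
L4 track_target: idle → wire stays (-3, -3)
actuator = (-3, -3)
last writer: layer 2 = follow_wall

follow_wall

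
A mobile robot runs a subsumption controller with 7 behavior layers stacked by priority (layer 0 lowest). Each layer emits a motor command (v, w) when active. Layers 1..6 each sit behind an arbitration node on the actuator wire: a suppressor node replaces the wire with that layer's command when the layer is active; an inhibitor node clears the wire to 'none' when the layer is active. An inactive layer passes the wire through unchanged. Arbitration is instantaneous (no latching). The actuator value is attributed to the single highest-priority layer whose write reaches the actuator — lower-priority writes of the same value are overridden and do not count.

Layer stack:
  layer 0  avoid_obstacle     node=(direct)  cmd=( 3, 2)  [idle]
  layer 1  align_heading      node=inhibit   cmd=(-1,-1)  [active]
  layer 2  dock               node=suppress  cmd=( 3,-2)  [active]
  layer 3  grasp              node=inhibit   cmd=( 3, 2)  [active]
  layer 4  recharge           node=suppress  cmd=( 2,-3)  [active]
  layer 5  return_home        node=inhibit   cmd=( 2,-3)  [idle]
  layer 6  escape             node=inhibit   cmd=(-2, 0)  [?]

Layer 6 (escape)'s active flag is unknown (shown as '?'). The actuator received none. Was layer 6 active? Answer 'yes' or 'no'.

yes

If layer 6 is active=yes:
  actuator would be none
If layer 6 is active=no:
  actuator would be (2, -3)
Observed none, so layer 6 was active.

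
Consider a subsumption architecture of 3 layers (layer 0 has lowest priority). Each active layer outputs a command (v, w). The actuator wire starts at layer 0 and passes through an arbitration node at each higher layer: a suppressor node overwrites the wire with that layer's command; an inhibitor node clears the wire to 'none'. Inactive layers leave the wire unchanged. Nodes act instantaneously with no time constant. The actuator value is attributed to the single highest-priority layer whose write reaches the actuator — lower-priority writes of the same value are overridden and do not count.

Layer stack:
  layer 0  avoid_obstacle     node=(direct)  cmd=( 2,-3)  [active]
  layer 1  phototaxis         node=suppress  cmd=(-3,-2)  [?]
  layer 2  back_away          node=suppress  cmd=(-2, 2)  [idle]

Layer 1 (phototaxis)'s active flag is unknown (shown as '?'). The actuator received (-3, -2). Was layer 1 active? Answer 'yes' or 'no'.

If layer 1 is active=yes:
  actuator would be (-3, -2)
If layer 1 is active=no:
  actuator would be (2, -3)
Observed (-3, -2), so layer 1 was active.

yes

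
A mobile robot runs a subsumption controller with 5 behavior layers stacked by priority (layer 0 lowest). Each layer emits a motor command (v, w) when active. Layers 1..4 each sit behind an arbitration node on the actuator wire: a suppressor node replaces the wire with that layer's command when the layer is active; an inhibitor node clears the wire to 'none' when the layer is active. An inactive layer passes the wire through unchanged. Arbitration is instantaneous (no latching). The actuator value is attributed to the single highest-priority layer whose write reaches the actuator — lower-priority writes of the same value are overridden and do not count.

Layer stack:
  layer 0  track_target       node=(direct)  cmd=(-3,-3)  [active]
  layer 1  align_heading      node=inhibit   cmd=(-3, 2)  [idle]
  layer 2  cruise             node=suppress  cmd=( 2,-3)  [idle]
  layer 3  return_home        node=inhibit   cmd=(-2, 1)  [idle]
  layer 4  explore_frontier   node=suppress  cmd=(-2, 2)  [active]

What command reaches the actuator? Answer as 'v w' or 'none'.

-2 2

[0] track_target on; wire := (-3, -3)
[1] align_heading off; pass (-3, -3)
[2] cruise off; pass (-3, -3)
[3] return_home off; pass (-3, -3)
[4] explore_frontier on (suppress); wire := (-2, 2)
output (-2, 2)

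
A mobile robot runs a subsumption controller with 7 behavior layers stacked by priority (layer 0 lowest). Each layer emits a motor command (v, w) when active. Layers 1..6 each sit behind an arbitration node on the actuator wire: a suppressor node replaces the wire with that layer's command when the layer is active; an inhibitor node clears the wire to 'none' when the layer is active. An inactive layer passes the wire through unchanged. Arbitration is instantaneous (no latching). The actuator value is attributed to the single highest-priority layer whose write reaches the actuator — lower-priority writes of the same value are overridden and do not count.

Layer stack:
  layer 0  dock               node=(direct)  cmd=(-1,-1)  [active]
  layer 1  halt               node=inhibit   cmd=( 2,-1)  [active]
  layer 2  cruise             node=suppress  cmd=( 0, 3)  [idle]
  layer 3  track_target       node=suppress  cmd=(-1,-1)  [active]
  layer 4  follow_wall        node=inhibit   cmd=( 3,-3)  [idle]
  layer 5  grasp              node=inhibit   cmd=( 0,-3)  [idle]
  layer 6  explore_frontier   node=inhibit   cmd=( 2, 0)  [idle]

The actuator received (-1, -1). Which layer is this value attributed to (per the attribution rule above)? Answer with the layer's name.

layer 0 (dock) active — direct: (-1, -1)
layer 1 (halt) active — inhibits: none
layer 2 (cruise) idle — unchanged: none
layer 3 (track_target) active — suppresses: (-1, -1)
layer 4 (follow_wall) idle — unchanged: (-1, -1)
layer 5 (grasp) idle — unchanged: (-1, -1)
layer 6 (explore_frontier) idle — unchanged: (-1, -1)
→ actuator (-1, -1)
last writer: layer 3 = track_target

track_target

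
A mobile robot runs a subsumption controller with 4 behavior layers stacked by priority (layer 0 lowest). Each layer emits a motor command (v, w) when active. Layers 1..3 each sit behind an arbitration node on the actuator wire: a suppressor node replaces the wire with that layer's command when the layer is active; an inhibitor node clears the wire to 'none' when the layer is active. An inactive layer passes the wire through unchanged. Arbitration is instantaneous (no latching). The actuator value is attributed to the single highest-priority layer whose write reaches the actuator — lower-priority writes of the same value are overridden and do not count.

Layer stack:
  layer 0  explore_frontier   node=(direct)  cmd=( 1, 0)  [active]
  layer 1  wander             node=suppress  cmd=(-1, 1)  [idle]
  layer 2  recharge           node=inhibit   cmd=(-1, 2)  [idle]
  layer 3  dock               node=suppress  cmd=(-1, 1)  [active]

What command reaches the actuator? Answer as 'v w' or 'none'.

-1 1

[0] explore_frontier on; wire := (1, 0)
[1] wander off; pass (1, 0)
[2] recharge off; pass (1, 0)
[3] dock on (suppress); wire := (-1, 1)
output (-1, 1)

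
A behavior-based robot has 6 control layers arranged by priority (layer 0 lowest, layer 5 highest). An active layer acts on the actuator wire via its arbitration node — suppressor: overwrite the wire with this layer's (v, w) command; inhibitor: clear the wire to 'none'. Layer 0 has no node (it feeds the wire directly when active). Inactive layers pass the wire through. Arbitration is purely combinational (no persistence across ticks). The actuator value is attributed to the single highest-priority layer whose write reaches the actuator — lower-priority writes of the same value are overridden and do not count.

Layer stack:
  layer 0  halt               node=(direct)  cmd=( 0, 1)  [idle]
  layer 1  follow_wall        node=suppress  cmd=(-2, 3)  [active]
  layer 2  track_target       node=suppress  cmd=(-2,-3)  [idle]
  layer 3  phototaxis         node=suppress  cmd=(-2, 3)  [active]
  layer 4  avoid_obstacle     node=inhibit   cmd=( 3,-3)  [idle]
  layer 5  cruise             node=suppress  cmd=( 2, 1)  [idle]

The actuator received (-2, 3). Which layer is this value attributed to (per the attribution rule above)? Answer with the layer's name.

[0] halt off; wire := none
[1] follow_wall on (suppress); wire := (-2, 3)
[2] track_target off; pass (-2, 3)
[3] phototaxis on (suppress); wire := (-2, 3)
[4] avoid_obstacle off; pass (-2, 3)
[5] cruise off; pass (-2, 3)
output (-2, 3)
last writer: layer 3 = phototaxis

phototaxis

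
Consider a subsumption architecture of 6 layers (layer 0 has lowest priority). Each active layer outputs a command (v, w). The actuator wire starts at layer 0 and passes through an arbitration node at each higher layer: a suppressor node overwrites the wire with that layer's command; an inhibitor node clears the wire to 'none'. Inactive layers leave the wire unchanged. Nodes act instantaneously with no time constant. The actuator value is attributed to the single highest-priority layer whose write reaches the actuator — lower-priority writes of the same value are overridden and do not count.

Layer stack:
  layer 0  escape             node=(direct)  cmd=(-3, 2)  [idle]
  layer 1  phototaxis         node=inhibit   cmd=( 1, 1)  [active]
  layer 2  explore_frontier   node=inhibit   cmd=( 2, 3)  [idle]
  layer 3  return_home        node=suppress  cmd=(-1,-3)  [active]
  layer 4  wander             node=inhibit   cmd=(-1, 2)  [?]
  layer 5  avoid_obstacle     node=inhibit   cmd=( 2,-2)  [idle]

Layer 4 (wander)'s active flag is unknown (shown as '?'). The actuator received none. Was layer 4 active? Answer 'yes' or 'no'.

If layer 4 is active=yes:
  actuator would be none
If layer 4 is active=no:
  actuator would be (-1, -3)
Observed none, so layer 4 was active.

yes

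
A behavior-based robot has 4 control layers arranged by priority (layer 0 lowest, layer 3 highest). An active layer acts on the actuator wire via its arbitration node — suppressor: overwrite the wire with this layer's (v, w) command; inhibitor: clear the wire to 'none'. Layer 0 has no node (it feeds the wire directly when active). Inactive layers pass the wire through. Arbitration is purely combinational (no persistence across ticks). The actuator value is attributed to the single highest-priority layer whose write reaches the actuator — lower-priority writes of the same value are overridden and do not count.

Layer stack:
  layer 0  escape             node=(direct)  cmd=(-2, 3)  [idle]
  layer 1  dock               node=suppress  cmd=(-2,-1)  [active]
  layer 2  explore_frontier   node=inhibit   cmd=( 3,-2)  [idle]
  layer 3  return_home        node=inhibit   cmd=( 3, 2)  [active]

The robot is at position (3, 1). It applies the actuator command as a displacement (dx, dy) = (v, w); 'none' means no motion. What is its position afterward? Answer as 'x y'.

L0 escape: idle → wire = none
L1 dock: active, suppressor → wire = (-2, -1)
L2 explore_frontier: idle → wire stays (-2, -1)
L3 return_home: active, inhibitor → wire = none
actuator = none
position: (3, 1) + none = (3, 1)

3 1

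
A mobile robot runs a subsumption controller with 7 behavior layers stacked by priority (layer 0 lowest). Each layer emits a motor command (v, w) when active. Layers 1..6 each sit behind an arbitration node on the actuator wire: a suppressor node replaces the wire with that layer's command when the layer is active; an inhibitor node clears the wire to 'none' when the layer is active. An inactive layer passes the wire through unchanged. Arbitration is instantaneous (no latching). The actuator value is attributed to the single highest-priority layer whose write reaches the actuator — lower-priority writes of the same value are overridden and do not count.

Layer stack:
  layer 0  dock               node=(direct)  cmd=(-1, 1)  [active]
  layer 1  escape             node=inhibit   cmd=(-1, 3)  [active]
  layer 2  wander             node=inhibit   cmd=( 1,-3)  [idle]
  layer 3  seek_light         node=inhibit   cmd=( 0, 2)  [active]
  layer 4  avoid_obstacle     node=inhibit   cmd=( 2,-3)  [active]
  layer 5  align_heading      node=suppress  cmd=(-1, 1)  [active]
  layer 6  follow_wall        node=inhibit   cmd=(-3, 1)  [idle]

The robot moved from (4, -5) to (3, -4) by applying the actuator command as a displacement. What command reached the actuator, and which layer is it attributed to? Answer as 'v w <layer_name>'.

displacement = (3, -4) − (4, -5) = (-1, 1)
layer 0 (dock) active — direct: (-1, 1)
layer 1 (escape) active — inhibits: none
layer 2 (wander) idle — unchanged: none
layer 3 (seek_light) active — inhibits: none
layer 4 (avoid_obstacle) active — inhibits: none
layer 5 (align_heading) active — suppresses: (-1, 1)
layer 6 (follow_wall) idle — unchanged: (-1, 1)
→ actuator (-1, 1) — from layer 5 (align_heading)

-1 1 align_heading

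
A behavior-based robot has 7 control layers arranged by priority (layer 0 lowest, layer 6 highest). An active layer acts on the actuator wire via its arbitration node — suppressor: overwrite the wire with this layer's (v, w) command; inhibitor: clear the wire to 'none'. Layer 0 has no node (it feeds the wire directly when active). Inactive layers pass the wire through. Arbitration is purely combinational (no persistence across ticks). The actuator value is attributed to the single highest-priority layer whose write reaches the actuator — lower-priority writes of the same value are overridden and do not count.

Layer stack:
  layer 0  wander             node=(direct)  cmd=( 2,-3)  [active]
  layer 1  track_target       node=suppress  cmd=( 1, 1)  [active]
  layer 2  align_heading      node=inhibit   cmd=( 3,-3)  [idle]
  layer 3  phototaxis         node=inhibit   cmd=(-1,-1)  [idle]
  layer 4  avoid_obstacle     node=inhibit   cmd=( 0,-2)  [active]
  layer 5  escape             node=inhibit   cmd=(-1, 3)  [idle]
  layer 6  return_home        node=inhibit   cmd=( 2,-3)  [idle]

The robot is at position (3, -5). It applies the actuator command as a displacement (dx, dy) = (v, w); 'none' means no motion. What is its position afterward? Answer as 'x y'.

3 -5

[0] wander on; wire := (2, -3)
[1] track_target on (suppress); wire := (1, 1)
[2] align_heading off; pass (1, 1)
[3] phototaxis off; pass (1, 1)
[4] avoid_obstacle on (inhibit); wire := none
[5] escape off; pass none
[6] return_home off; pass none
output none
position: (3, -5) + none = (3, -5)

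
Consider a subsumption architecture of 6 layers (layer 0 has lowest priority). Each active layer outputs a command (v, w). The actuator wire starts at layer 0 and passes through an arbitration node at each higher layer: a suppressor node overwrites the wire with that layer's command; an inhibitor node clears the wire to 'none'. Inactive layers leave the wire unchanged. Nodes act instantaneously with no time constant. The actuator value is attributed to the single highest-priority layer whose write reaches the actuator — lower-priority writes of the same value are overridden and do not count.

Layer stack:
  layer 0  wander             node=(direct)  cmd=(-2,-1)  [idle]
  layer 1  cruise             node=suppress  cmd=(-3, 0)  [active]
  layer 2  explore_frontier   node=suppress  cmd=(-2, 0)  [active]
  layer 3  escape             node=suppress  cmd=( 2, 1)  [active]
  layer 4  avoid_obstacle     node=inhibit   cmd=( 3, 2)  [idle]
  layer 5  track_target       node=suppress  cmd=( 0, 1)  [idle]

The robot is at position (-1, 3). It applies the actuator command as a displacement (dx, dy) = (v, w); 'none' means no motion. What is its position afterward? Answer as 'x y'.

[0] wander off; wire := none
[1] cruise on (suppress); wire := (-3, 0)
[2] explore_frontier on (suppress); wire := (-2, 0)
[3] escape on (suppress); wire := (2, 1)
[4] avoid_obstacle off; pass (2, 1)
[5] track_target off; pass (2, 1)
output (2, 1)
position: (-1, 3) + (2, 1) = (1, 4)

1 4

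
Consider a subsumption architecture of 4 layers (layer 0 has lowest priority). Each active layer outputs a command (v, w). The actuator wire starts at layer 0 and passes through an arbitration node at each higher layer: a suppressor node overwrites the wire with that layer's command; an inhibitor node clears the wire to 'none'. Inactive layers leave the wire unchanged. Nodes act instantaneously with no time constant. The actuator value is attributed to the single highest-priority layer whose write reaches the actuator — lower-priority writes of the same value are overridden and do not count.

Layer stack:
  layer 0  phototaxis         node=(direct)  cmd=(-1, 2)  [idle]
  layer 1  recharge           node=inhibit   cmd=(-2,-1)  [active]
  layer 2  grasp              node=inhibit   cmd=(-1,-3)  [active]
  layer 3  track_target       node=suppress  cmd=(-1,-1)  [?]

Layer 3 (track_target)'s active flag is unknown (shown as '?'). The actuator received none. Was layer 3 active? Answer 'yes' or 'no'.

If layer 3 is active=yes:
  actuator would be (-1, -1)
If layer 3 is active=no:
  actuator would be none
Observed none, so layer 3 was idle.

no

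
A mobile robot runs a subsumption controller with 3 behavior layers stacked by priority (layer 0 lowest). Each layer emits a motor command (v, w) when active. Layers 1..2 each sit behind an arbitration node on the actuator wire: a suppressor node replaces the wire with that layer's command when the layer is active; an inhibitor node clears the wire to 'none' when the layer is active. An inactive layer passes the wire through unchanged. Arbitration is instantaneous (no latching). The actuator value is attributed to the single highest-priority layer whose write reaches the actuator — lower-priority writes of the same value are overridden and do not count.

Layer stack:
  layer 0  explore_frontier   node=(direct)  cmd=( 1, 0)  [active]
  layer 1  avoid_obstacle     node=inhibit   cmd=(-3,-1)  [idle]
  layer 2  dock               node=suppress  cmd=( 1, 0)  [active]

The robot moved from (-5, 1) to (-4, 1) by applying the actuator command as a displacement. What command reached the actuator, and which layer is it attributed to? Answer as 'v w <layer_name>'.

1 0 dock

displacement = (-4, 1) − (-5, 1) = (1, 0)
layer 0 (explore_frontier) active — direct: (1, 0)
layer 1 (avoid_obstacle) idle — unchanged: (1, 0)
layer 2 (dock) active — suppresses: (1, 0)
→ actuator (1, 0) — from layer 2 (dock)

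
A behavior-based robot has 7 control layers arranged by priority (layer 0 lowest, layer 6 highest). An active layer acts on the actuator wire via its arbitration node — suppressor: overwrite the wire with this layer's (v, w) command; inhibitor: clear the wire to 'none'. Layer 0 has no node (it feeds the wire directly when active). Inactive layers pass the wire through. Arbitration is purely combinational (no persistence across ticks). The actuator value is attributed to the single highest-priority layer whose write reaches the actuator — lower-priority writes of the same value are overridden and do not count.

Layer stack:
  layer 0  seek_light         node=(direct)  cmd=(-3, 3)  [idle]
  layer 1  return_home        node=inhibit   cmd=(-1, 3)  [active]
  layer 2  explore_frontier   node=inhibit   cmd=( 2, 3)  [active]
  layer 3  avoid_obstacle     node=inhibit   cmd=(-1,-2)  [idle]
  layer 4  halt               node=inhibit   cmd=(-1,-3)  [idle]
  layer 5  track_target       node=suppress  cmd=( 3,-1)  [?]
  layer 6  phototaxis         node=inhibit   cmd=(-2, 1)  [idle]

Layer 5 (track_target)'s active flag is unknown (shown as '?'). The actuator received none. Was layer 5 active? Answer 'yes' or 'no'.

no

If layer 5 is active=yes:
  actuator would be (3, -1)
If layer 5 is active=no:
  actuator would be none
Observed none, so layer 5 was idle.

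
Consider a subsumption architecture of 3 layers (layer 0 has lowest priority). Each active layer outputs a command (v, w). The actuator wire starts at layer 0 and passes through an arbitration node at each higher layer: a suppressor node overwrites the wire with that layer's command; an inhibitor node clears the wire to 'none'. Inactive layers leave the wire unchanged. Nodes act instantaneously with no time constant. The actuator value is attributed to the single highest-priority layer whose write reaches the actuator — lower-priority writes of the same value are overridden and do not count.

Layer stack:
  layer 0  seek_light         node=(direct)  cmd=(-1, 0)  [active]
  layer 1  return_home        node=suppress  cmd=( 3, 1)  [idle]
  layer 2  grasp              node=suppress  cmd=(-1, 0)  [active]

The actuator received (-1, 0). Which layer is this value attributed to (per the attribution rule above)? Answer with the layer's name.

grasp

[0] seek_light on; wire := (-1, 0)
[1] return_home off; pass (-1, 0)
[2] grasp on (suppress); wire := (-1, 0)
output (-1, 0)
last writer: layer 2 = grasp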